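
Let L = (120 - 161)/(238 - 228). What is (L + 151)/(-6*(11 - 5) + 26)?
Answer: -1469/100 ≈ -14.690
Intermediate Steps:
L = -41/10 ≈ -4.1000
(L + 151)/(-6*(11 - 5) + 26) = (-41/10 + 151)/(-6*(11 - 5) + 26) = 1469/(10*(-6*6 + 26)) = 1469/(10*(-36 + 26)) = (1469/10)/(-10) = (1469/10)*(-⅒) = -1469/100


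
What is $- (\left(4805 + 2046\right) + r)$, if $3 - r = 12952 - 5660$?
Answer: $438$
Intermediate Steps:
$r = -7289$ ($r = 3 - \left(12952 - 5660\right) = 3 - 7292 = -7289$)
$- (\left(4805 + 2046\right) + r) = - (\left(4805 + 2046\right) - 7289) = - (6851 - 7289) = \left(-1\right) \left(-438\right) = 438$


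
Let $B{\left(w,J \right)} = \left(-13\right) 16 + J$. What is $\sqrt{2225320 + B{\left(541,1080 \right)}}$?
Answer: $4 \sqrt{139137} \approx 1492.0$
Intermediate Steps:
$B{\left(w,J \right)} = -208 + J$
$\sqrt{2225320 + B{\left(541,1080 \right)}} = \sqrt{2225320 + \left(-208 + 1080\right)} = \sqrt{2225320 + 872} = \sqrt{2226192} = 4 \sqrt{139137}$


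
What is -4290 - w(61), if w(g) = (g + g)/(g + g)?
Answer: -4291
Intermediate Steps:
w(g) = 1 (w(g) = (2*g)/((2*g)) = (2*g)*(1/(2*g)) = 1)
-4290 - w(61) = -4290 - 1*1 = -4290 - 1 = -4291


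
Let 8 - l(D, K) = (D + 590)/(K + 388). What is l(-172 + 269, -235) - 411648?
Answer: -20993869/51 ≈ -4.1164e+5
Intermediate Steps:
l(D, K) = 8 - (590 + D)/(388 + K) (l(D, K) = 8 - (D + 590)/(K + 388) = 8 - (590 + D)/(388 + K))
l(-172 + 269, -235) - 411648 = (2514 - (-172 + 269) + 8*(-235))/(388 - 235) - 411648 = (2514 - 1*97 - 1880)/153 - 411648 = (2514 - 97 - 1880)/153 - 411648 = (1/153)*537 - 411648 = 179/51 - 411648 = -20993869/51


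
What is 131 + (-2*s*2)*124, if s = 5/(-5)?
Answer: 627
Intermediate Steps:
s = -1 (s = 5*(-⅕) = -1)
131 + (-2*s*2)*124 = 131 + (-2*(-1)*2)*124 = 131 + (2*2)*124 = 131 + 4*124 = 131 + 496 = 627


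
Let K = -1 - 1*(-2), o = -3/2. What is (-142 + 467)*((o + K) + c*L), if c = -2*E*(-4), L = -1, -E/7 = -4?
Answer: -145925/2 ≈ -72963.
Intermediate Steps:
o = -3/2 (o = -3*½ = -3/2 ≈ -1.5000)
E = 28 (E = -7*(-4) = 28)
c = 224 (c = -2*28*(-4) = -56*(-4) = 224)
K = 1 (K = -1 + 2 = 1)
(-142 + 467)*((o + K) + c*L) = (-142 + 467)*((-3/2 + 1) + 224*(-1)) = 325*(-½ - 224) = 325*(-449/2) = -145925/2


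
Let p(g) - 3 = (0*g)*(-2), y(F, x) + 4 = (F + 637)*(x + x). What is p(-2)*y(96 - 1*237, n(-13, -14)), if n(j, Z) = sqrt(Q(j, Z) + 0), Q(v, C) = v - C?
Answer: 2964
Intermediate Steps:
n(j, Z) = sqrt(j - Z) (n(j, Z) = sqrt((j - Z) + 0) = sqrt(j - Z))
y(F, x) = -4 + 2*x*(637 + F) (y(F, x) = -4 + (F + 637)*(x + x) = -4 + (637 + F)*(2*x) = -4 + 2*x*(637 + F))
p(g) = 3 (p(g) = 3 + (0*g)*(-2) = 3 + 0*(-2) = 3 + 0 = 3)
p(-2)*y(96 - 1*237, n(-13, -14)) = 3*(-4 + 1274*sqrt(-13 - 1*(-14)) + 2*(96 - 1*237)*sqrt(-13 - 1*(-14))) = 3*(-4 + 1274*sqrt(-13 + 14) + 2*(96 - 237)*sqrt(-13 + 14)) = 3*(-4 + 1274*sqrt(1) + 2*(-141)*sqrt(1)) = 3*(-4 + 1274*1 + 2*(-141)*1) = 3*(-4 + 1274 - 282) = 3*988 = 2964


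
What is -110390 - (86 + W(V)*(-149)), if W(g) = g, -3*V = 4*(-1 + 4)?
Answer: -111072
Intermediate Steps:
V = -4 (V = -4*(-1 + 4)/3 = -4*3/3 = -1/3*12 = -4)
-110390 - (86 + W(V)*(-149)) = -110390 - (86 - 4*(-149)) = -110390 - (86 + 596) = -110390 - 1*682 = -110390 - 682 = -111072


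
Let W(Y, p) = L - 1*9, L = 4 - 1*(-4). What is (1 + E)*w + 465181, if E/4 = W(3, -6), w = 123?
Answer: 464812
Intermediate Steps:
L = 8 (L = 4 + 4 = 8)
W(Y, p) = -1 (W(Y, p) = 8 - 1*9 = 8 - 9 = -1)
E = -4 (E = 4*(-1) = -4)
(1 + E)*w + 465181 = (1 - 4)*123 + 465181 = -3*123 + 465181 = -369 + 465181 = 464812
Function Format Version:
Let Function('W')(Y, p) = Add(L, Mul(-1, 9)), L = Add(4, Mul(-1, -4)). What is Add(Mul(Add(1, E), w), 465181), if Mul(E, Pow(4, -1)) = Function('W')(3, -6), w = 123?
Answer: 464812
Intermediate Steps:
L = 8 (L = Add(4, 4) = 8)
Function('W')(Y, p) = -1 (Function('W')(Y, p) = Add(8, Mul(-1, 9)) = Add(8, -9) = -1)
E = -4 (E = Mul(4, -1) = -4)
Add(Mul(Add(1, E), w), 465181) = Add(Mul(Add(1, -4), 123), 465181) = Add(Mul(-3, 123), 465181) = Add(-369, 465181) = 464812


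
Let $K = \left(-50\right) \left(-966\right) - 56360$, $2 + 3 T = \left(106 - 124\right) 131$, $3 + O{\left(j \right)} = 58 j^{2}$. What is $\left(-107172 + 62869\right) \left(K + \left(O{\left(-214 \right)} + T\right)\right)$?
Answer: $- \frac{351852432365}{3} \approx -1.1728 \cdot 10^{11}$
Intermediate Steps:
$O{\left(j \right)} = -3 + 58 j^{2}$
$T = - \frac{2360}{3}$ ($T = - \frac{2}{3} + \frac{\left(106 - 124\right) 131}{3} = - \frac{2}{3} + \frac{\left(-18\right) 131}{3} = - \frac{2}{3} + \frac{1}{3} \left(-2358\right) = - \frac{2}{3} - 786 = - \frac{2360}{3} \approx -786.67$)
$K = -8060$ ($K = 48300 - 56360 = -8060$)
$\left(-107172 + 62869\right) \left(K + \left(O{\left(-214 \right)} + T\right)\right) = \left(-107172 + 62869\right) \left(-8060 - \left(\frac{2369}{3} - 2656168\right)\right) = - 44303 \left(-8060 + \left(\left(-3 + 58 \cdot 45796\right) - \frac{2360}{3}\right)\right) = - 44303 \left(-8060 + \left(\left(-3 + 2656168\right) - \frac{2360}{3}\right)\right) = - 44303 \left(-8060 + \left(2656165 - \frac{2360}{3}\right)\right) = - 44303 \left(-8060 + \frac{7966135}{3}\right) = \left(-44303\right) \frac{7941955}{3} = - \frac{351852432365}{3}$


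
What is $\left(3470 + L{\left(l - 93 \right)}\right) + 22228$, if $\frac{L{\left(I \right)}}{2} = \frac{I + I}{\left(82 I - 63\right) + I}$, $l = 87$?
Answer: $\frac{4805534}{187} \approx 25698.0$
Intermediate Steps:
$L{\left(I \right)} = \frac{4 I}{-63 + 83 I}$ ($L{\left(I \right)} = 2 \frac{I + I}{\left(82 I - 63\right) + I} = 2 \frac{2 I}{\left(-63 + 82 I\right) + I} = 2 \frac{2 I}{-63 + 83 I} = \frac{4 I}{-63 + 83 I}$)
$\left(3470 + L{\left(l - 93 \right)}\right) + 22228 = \left(3470 + \frac{4 \left(87 - 93\right)}{-63 + 83 \left(87 - 93\right)}\right) + 22228 = \left(3470 + 4 \left(-6\right) \frac{1}{-63 + 83 \left(-6\right)}\right) + 22228 = \left(3470 + 4 \left(-6\right) \frac{1}{-63 - 498}\right) + 22228 = \left(3470 + 4 \left(-6\right) \frac{1}{-561}\right) + 22228 = \left(3470 + 4 \left(-6\right) \left(- \frac{1}{561}\right)\right) + 22228 = \left(3470 + \frac{8}{187}\right) + 22228 = \frac{648898}{187} + 22228 = \frac{4805534}{187}$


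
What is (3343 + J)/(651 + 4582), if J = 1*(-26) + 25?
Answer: 3342/5233 ≈ 0.63864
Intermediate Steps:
J = -1 (J = -26 + 25 = -1)
(3343 + J)/(651 + 4582) = (3343 - 1)/(651 + 4582) = 3342/5233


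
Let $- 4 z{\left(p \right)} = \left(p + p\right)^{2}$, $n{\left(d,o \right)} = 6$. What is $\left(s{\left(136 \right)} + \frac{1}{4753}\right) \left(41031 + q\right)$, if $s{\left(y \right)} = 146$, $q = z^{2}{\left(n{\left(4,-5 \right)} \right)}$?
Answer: $\frac{29372356053}{4753} \approx 6.1798 \cdot 10^{6}$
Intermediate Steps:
$z{\left(p \right)} = - p^{2}$ ($z{\left(p \right)} = - \frac{\left(p + p\right)^{2}}{4} = - \frac{\left(2 p\right)^{2}}{4} = - \frac{4 p^{2}}{4} = - p^{2}$)
$q = 1296$ ($q = \left(- 6^{2}\right)^{2} = \left(\left(-1\right) 36\right)^{2} = \left(-36\right)^{2} = 1296$)
$\left(s{\left(136 \right)} + \frac{1}{4753}\right) \left(41031 + q\right) = \left(146 + \frac{1}{4753}\right) \left(41031 + 1296\right) = \left(146 + \frac{1}{4753}\right) 42327 = \frac{693939}{4753} \cdot 42327 = \frac{29372356053}{4753}$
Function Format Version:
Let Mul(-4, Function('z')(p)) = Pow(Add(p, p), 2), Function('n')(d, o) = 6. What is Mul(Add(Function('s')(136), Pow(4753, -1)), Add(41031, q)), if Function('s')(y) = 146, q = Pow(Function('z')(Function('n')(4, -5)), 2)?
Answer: Rational(29372356053, 4753) ≈ 6.1798e+6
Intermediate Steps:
Function('z')(p) = Mul(-1, Pow(p, 2)) (Function('z')(p) = Mul(Rational(-1, 4), Pow(Add(p, p), 2)) = Mul(Rational(-1, 4), Pow(Mul(2, p), 2)) = Mul(Rational(-1, 4), Mul(4, Pow(p, 2))) = Mul(-1, Pow(p, 2)))
q = 1296 (q = Pow(Mul(-1, Pow(6, 2)), 2) = Pow(Mul(-1, 36), 2) = Pow(-36, 2) = 1296)
Mul(Add(Function('s')(136), Pow(4753, -1)), Add(41031, q)) = Mul(Add(146, Pow(4753, -1)), Add(41031, 1296)) = Mul(Add(146, Rational(1, 4753)), 42327) = Mul(Rational(693939, 4753), 42327) = Rational(29372356053, 4753)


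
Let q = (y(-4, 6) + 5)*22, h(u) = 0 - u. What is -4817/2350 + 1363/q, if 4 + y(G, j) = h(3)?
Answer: -1707499/51700 ≈ -33.027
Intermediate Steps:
h(u) = -u
y(G, j) = -7 (y(G, j) = -4 - 1*3 = -4 - 3 = -7)
q = -44 (q = (-7 + 5)*22 = -2*22 = -44)
-4817/2350 + 1363/q = -4817/2350 + 1363/(-44) = -4817*1/2350 + 1363*(-1/44) = -4817/2350 - 1363/44 = -1707499/51700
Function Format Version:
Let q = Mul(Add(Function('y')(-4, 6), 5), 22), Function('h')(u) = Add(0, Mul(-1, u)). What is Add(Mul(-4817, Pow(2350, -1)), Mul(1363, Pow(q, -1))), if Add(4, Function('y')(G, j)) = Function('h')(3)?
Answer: Rational(-1707499, 51700) ≈ -33.027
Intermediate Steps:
Function('h')(u) = Mul(-1, u)
Function('y')(G, j) = -7 (Function('y')(G, j) = Add(-4, Mul(-1, 3)) = Add(-4, -3) = -7)
q = -44 (q = Mul(Add(-7, 5), 22) = Mul(-2, 22) = -44)
Add(Mul(-4817, Pow(2350, -1)), Mul(1363, Pow(q, -1))) = Add(Mul(-4817, Pow(2350, -1)), Mul(1363, Pow(-44, -1))) = Add(Mul(-4817, Rational(1, 2350)), Mul(1363, Rational(-1, 44))) = Add(Rational(-4817, 2350), Rational(-1363, 44)) = Rational(-1707499, 51700)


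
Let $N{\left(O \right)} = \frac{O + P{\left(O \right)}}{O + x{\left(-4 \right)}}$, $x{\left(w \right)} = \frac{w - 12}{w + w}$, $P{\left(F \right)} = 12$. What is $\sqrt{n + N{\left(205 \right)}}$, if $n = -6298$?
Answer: $\frac{i \sqrt{29979787}}{69} \approx 79.353 i$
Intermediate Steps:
$x{\left(w \right)} = \frac{-12 + w}{2 w}$
$N{\left(O \right)} = \frac{12 + O}{2 + O}$ ($N{\left(O \right)} = \frac{O + 12}{O + \frac{-12 - 4}{2 \left(-4\right)}} = \frac{12 + O}{O + \frac{1}{2} \left(- \frac{1}{4}\right) \left(-16\right)} = \frac{12 + O}{O + 2} = \frac{12 + O}{2 + O}$)
$\sqrt{n + N{\left(205 \right)}} = \sqrt{-6298 + \frac{12 + 205}{2 + 205}} = \sqrt{-6298 + \frac{1}{207} \cdot 217} = \sqrt{-6298 + \frac{217}{207}} = \sqrt{- \frac{1303469}{207}} = \frac{i \sqrt{29979787}}{69}$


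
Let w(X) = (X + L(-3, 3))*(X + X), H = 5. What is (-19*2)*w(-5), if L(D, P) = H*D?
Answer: -7600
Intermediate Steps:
L(D, P) = 5*D
w(X) = 2*X*(-15 + X) (w(X) = (X + 5*(-3))*(X + X) = (X - 15)*(2*X) = (-15 + X)*(2*X) = 2*X*(-15 + X))
(-19*2)*w(-5) = (-19*2)*(2*(-5)*(-15 - 5)) = -76*(-5)*(-20) = -38*200 = -7600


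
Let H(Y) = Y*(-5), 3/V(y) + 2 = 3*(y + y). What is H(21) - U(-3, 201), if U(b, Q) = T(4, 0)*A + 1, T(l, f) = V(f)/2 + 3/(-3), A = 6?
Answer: -191/2 ≈ -95.500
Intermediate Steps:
V(y) = 3/(-2 + 6*y) (V(y) = 3/(-2 + 3*(y + y)) = 3/(-2 + 3*(2*y)) = 3/(-2 + 6*y))
T(l, f) = -1 + 3/(4*(-1 + 3*f)) (T(l, f) = (3/(2*(-1 + 3*f)))/2 + 3/(-3) = (3/(2*(-1 + 3*f)))*(1/2) + 3*(-1/3) = 3/(4*(-1 + 3*f)) - 1 = -1 + 3/(4*(-1 + 3*f)))
H(Y) = -5*Y
U(b, Q) = -19/2 (U(b, Q) = ((7 - 12*0)/(4*(-1 + 3*0)))*6 + 1 = ((7 + 0)/(4*(-1 + 0)))*6 + 1 = ((1/4)*7/(-1))*6 + 1 = ((1/4)*(-1)*7)*6 + 1 = -7/4*6 + 1 = -21/2 + 1 = -19/2)
H(21) - U(-3, 201) = -5*21 - 1*(-19/2) = -105 + 19/2 = -191/2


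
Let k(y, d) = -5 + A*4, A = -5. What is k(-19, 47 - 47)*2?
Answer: -50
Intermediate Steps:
k(y, d) = -25 (k(y, d) = -5 - 5*4 = -5 - 20 = -25)
k(-19, 47 - 47)*2 = -25*2 = -50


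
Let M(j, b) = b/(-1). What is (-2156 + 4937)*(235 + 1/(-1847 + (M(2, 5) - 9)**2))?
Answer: 1078983504/1651 ≈ 6.5353e+5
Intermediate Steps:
M(j, b) = -b (M(j, b) = b*(-1) = -b)
(-2156 + 4937)*(235 + 1/(-1847 + (M(2, 5) - 9)**2)) = (-2156 + 4937)*(235 + 1/(-1847 + (-1*5 - 9)**2)) = 2781*(235 + 1/(-1847 + (-5 - 9)**2)) = 2781*(235 + 1/(-1847 + (-14)**2)) = 2781*(235 + 1/(-1847 + 196)) = 2781*(235 + 1/(-1651)) = 2781*(235 - 1/1651) = 2781*(387984/1651) = 1078983504/1651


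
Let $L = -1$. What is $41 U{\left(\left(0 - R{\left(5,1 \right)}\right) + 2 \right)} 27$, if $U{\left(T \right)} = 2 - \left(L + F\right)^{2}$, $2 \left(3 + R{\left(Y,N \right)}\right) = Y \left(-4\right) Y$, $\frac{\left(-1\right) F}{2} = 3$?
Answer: $-52029$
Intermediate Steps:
$F = -6$ ($F = \left(-2\right) 3 = -6$)
$R{\left(Y,N \right)} = -3 - 2 Y^{2}$ ($R{\left(Y,N \right)} = -3 + \frac{Y \left(-4\right) Y}{2} = -3 + \frac{- 4 Y Y}{2} = -3 + \frac{\left(-4\right) Y^{2}}{2} = -3 - 2 Y^{2}$)
$U{\left(T \right)} = -47$ ($U{\left(T \right)} = 2 - \left(-1 - 6\right)^{2} = 2 - \left(-7\right)^{2} = 2 - 49 = -47$)
$41 U{\left(\left(0 - R{\left(5,1 \right)}\right) + 2 \right)} 27 = 41 \left(-47\right) 27 = \left(-1927\right) 27 = -52029$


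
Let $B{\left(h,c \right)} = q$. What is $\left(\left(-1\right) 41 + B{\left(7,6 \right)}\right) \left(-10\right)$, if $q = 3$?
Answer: $380$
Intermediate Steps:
$B{\left(h,c \right)} = 3$
$\left(\left(-1\right) 41 + B{\left(7,6 \right)}\right) \left(-10\right) = \left(\left(-1\right) 41 + 3\right) \left(-10\right) = \left(-41 + 3\right) \left(-10\right) = \left(-38\right) \left(-10\right) = 380$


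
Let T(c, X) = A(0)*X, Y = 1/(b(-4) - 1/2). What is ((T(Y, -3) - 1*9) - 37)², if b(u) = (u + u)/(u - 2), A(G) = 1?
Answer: 2401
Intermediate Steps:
b(u) = 2*u/(-2 + u) (b(u) = (2*u)/(-2 + u) = 2*u/(-2 + u))
Y = 6/5 (Y = 1/(2*(-4)/(-2 - 4) - 1/2) = 1/(2*(-4)/(-6) - 1*½) = 1/(2*(-4)*(-⅙) - ½) = 1/(4/3 - ½) = 1/(⅚) = 6/5 ≈ 1.2000)
T(c, X) = X (T(c, X) = 1*X = X)
((T(Y, -3) - 1*9) - 37)² = ((-3 - 1*9) - 37)² = ((-3 - 9) - 37)² = (-12 - 37)² = (-49)² = 2401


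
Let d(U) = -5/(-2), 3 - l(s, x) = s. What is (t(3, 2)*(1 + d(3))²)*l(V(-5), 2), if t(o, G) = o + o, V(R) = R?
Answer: 588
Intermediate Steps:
l(s, x) = 3 - s
d(U) = 5/2 (d(U) = -5*(-½) = 5/2)
t(o, G) = 2*o
(t(3, 2)*(1 + d(3))²)*l(V(-5), 2) = ((2*3)*(1 + 5/2)²)*(3 - 1*(-5)) = (6*(7/2)²)*(3 + 5) = (6*(49/4))*8 = (147/2)*8 = 588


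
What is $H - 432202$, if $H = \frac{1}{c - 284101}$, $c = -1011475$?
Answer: $- \frac{559950538353}{1295576} \approx -4.322 \cdot 10^{5}$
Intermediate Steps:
$H = - \frac{1}{1295576}$ ($H = \frac{1}{-1011475 - 284101} = \frac{1}{-1295576} = - \frac{1}{1295576} \approx -7.7186 \cdot 10^{-7}$)
$H - 432202 = - \frac{1}{1295576} - 432202 = - \frac{559950538353}{1295576}$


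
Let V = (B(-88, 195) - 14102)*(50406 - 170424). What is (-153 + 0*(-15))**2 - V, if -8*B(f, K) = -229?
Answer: -6756139647/4 ≈ -1.6890e+9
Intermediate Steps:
B(f, K) = 229/8 (B(f, K) = -1/8*(-229) = 229/8)
V = 6756233283/4 (V = (229/8 - 14102)*(50406 - 170424) = -112587/8*(-120018) = 6756233283/4 ≈ 1.6891e+9)
(-153 + 0*(-15))**2 - V = (-153 + 0*(-15))**2 - 1*6756233283/4 = (-153 + 0)**2 - 6756233283/4 = (-153)**2 - 6756233283/4 = 23409 - 6756233283/4 = -6756139647/4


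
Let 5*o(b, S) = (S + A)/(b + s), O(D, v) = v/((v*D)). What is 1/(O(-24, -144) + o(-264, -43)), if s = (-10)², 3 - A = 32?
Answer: 4920/227 ≈ 21.674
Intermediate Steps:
A = -29 (A = 3 - 1*32 = 3 - 32 = -29)
O(D, v) = 1/D (O(D, v) = v/((D*v)) = v*(1/(D*v)) = 1/D)
s = 100
o(b, S) = (-29 + S)/(5*(100 + b)) (o(b, S) = ((S - 29)/(b + 100))/5 = ((-29 + S)/(100 + b))/5 = (-29 + S)/(5*(100 + b)))
1/(O(-24, -144) + o(-264, -43)) = 1/(1/(-24) + (-29 - 43)/(5*(100 - 264))) = 1/(-1/24 + (⅕)*(-72)/(-164)) = 1/(-1/24 + (⅕)*(-1/164)*(-72)) = 1/(-1/24 + 18/205) = 1/(227/4920) = 4920/227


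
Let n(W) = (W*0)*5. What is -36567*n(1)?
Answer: 0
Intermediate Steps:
n(W) = 0 (n(W) = 0*5 = 0)
-36567*n(1) = -36567*0 = 0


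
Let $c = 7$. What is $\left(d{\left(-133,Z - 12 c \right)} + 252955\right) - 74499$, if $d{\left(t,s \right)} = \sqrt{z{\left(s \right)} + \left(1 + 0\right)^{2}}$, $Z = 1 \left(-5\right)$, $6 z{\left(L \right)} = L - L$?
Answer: $178457$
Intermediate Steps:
$z{\left(L \right)} = 0$ ($z{\left(L \right)} = \frac{L - L}{6} = \frac{1}{6} \cdot 0 = 0$)
$Z = -5$
$d{\left(t,s \right)} = 1$ ($d{\left(t,s \right)} = \sqrt{0 + \left(1 + 0\right)^{2}} = \sqrt{0 + 1^{2}} = \sqrt{0 + 1} = \sqrt{1} = 1$)
$\left(d{\left(-133,Z - 12 c \right)} + 252955\right) - 74499 = \left(1 + 252955\right) - 74499 = 252956 - 74499 = 178457$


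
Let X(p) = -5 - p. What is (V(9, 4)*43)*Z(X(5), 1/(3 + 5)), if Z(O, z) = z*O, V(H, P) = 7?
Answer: -1505/4 ≈ -376.25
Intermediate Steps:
Z(O, z) = O*z
(V(9, 4)*43)*Z(X(5), 1/(3 + 5)) = (7*43)*((-5 - 1*5)/(3 + 5)) = 301*((-5 - 5)/8) = 301*(-10*⅛) = 301*(-5/4) = -1505/4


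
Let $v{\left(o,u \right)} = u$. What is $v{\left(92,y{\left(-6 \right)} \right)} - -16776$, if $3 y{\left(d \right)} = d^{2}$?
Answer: $16788$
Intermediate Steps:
$y{\left(d \right)} = \frac{d^{2}}{3}$
$v{\left(92,y{\left(-6 \right)} \right)} - -16776 = \frac{\left(-6\right)^{2}}{3} - -16776 = \frac{1}{3} \cdot 36 + 16776 = 12 + 16776 = 16788$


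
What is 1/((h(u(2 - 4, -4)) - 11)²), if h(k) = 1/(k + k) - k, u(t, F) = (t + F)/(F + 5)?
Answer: 144/3721 ≈ 0.038699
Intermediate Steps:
u(t, F) = (F + t)/(5 + F)
h(k) = 1/(2*k) - k
1/((h(u(2 - 4, -4)) - 11)²) = 1/(((1/(2*(((-4 + (2 - 4))/(5 - 4)))) - (-4 + (2 - 4))/(5 - 4)) - 11)²) = 1/(((1/(2*(((-4 - 2)/1))) - (-4 - 2)/1) - 11)²) = 1/(((1/(2*((1*(-6)))) - (-6)) - 11)²) = 1/((((½)/(-6) - 1*(-6)) - 11)²) = 1/((((½)*(-⅙) + 6) - 11)²) = 1/(((-1/12 + 6) - 11)²) = 1/((71/12 - 11)²) = 1/((-61/12)²) = 1/(3721/144) = 144/3721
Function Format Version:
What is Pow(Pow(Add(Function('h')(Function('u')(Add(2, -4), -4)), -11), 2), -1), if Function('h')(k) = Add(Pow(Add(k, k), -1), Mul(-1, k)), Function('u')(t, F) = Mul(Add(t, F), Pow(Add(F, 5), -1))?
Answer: Rational(144, 3721) ≈ 0.038699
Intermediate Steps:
Function('u')(t, F) = Mul(Pow(Add(5, F), -1), Add(F, t)) (Function('u')(t, F) = Mul(Add(F, t), Pow(Add(5, F), -1)) = Mul(Pow(Add(5, F), -1), Add(F, t)))
Function('h')(k) = Add(Mul(Rational(1, 2), Pow(k, -1)), Mul(-1, k)) (Function('h')(k) = Add(Pow(Mul(2, k), -1), Mul(-1, k)) = Add(Mul(Rational(1, 2), Pow(k, -1)), Mul(-1, k)))
Pow(Pow(Add(Function('h')(Function('u')(Add(2, -4), -4)), -11), 2), -1) = Pow(Pow(Add(Add(Mul(Rational(1, 2), Pow(Mul(Pow(Add(5, -4), -1), Add(-4, Add(2, -4))), -1)), Mul(-1, Mul(Pow(Add(5, -4), -1), Add(-4, Add(2, -4))))), -11), 2), -1) = Pow(Pow(Add(Add(Mul(Rational(1, 2), Pow(Mul(Pow(1, -1), Add(-4, -2)), -1)), Mul(-1, Mul(Pow(1, -1), Add(-4, -2)))), -11), 2), -1) = Pow(Pow(Add(Add(Mul(Rational(1, 2), Pow(Mul(1, -6), -1)), Mul(-1, Mul(1, -6))), -11), 2), -1) = Pow(Pow(Add(Add(Mul(Rational(1, 2), Pow(-6, -1)), Mul(-1, -6)), -11), 2), -1) = Pow(Pow(Add(Add(Mul(Rational(1, 2), Rational(-1, 6)), 6), -11), 2), -1) = Pow(Pow(Add(Add(Rational(-1, 12), 6), -11), 2), -1) = Pow(Pow(Add(Rational(71, 12), -11), 2), -1) = Pow(Pow(Rational(-61, 12), 2), -1) = Pow(Rational(3721, 144), -1) = Rational(144, 3721)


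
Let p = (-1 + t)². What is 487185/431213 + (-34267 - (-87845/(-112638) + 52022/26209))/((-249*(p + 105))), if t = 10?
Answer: 110235621674749546195/58957562214469795644 ≈ 1.8697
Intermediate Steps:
p = 81 (p = (-1 + 10)² = 9² = 81)
487185/431213 + (-34267 - (-87845/(-112638) + 52022/26209))/((-249*(p + 105))) = 487185/431213 + (-34267 - (-87845/(-112638) + 52022/26209))/((-249*(81 + 105))) = 487185*(1/431213) + (-34267 - (-87845*(-1/112638) + 52022*(1/26209)))/((-249*186)) = 487185/431213 + (-34267 - (87845/112638 + 52022/26209))/(-46314) = 487185/431213 + (-34267 - 1*8161983641/2952129342)*(-1/46314) = 487185/431213 + (-34267 - 8161983641/2952129342)*(-1/46314) = 487185/431213 - 101168778145955/2952129342*(-1/46314) = 487185/431213 + 101168778145955/136724918345388 = 110235621674749546195/58957562214469795644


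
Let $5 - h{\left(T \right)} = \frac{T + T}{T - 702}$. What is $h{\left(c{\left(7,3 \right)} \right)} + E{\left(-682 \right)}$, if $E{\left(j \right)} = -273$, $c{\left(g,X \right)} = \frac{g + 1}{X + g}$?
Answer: $- \frac{469800}{1753} \approx -268.0$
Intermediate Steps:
$c{\left(g,X \right)} = \frac{1 + g}{X + g}$
$h{\left(T \right)} = 5 - \frac{2 T}{-702 + T}$ ($h{\left(T \right)} = 5 - \frac{T + T}{T - 702} = 5 - \frac{2 T}{-702 + T}$)
$h{\left(c{\left(7,3 \right)} \right)} + E{\left(-682 \right)} = \frac{3 \left(-1170 + \frac{1 + 7}{3 + 7}\right)}{-702 + \frac{1 + 7}{3 + 7}} - 273 = \frac{3 \left(-1170 + \frac{1}{10} \cdot 8\right)}{-702 + \frac{1}{10} \cdot 8} - 273 = \frac{3 \left(-1170 + \frac{4}{5}\right)}{-702 + \frac{4}{5}} - 273 = 3 \frac{1}{- \frac{3506}{5}} \left(- \frac{5846}{5}\right) - 273 = 3 \left(- \frac{5}{3506}\right) \left(- \frac{5846}{5}\right) - 273 = \frac{8769}{1753} - 273 = - \frac{469800}{1753}$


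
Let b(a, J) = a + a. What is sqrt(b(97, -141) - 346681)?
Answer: I*sqrt(346487) ≈ 588.63*I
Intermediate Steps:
b(a, J) = 2*a
sqrt(b(97, -141) - 346681) = sqrt(2*97 - 346681) = sqrt(194 - 346681) = sqrt(-346487) = I*sqrt(346487)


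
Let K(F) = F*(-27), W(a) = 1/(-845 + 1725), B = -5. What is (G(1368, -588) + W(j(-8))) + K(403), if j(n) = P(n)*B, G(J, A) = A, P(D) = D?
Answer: -10092719/880 ≈ -11469.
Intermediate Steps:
j(n) = -5*n (j(n) = n*(-5) = -5*n)
W(a) = 1/880
K(F) = -27*F
(G(1368, -588) + W(j(-8))) + K(403) = (-588 + 1/880) - 27*403 = -517439/880 - 10881 = -10092719/880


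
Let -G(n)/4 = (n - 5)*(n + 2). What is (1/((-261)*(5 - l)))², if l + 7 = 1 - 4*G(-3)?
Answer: 1/932508369 ≈ 1.0724e-9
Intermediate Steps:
G(n) = -4*(-5 + n)*(2 + n) (G(n) = -4*(n - 5)*(n + 2) = -4*(-5 + n)*(2 + n))
l = 122 (l = -7 + (1 - 4*(40 - 4*(-3)² + 12*(-3))) = -7 + (1 - 4*(40 - 4*9 - 36)) = -7 + (1 - 4*(40 - 36 - 36)) = -7 + (1 - 4*(-32)) = -7 + (1 + 128) = -7 + 129 = 122)
(1/((-261)*(5 - l)))² = (1/((-261)*(5 - 1*122)))² = (-1/(261*(5 - 122)))² = (-1/261/(-117))² = (-1/261*(-1/117))² = (1/30537)² = 1/932508369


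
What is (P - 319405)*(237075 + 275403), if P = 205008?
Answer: -58625945766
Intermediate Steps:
(P - 319405)*(237075 + 275403) = (205008 - 319405)*(237075 + 275403) = -114397*512478 = -58625945766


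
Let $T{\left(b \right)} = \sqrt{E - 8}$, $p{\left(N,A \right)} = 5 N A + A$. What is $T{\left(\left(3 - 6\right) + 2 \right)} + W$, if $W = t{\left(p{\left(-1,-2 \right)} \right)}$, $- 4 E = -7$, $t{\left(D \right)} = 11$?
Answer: $11 + \frac{5 i}{2} \approx 11.0 + 2.5 i$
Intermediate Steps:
$p{\left(N,A \right)} = A + 5 A N$ ($p{\left(N,A \right)} = 5 A N + A = A + 5 A N$)
$E = \frac{7}{4}$ ($E = \left(- \frac{1}{4}\right) \left(-7\right) = \frac{7}{4} \approx 1.75$)
$W = 11$
$T{\left(b \right)} = \frac{5 i}{2}$ ($T{\left(b \right)} = \sqrt{\frac{7}{4} - 8} = \sqrt{- \frac{25}{4}} = \frac{5 i}{2}$)
$T{\left(\left(3 - 6\right) + 2 \right)} + W = \frac{5 i}{2} + 11 = 11 + \frac{5 i}{2}$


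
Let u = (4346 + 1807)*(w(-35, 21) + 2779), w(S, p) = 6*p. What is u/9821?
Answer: 2553495/1403 ≈ 1820.0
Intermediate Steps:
u = 17874465 (u = (4346 + 1807)*(6*21 + 2779) = 6153*(126 + 2779) = 6153*2905 = 17874465)
u/9821 = 17874465/9821 = 17874465*(1/9821) = 2553495/1403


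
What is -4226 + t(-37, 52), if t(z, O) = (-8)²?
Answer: -4162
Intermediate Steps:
t(z, O) = 64
-4226 + t(-37, 52) = -4226 + 64 = -4162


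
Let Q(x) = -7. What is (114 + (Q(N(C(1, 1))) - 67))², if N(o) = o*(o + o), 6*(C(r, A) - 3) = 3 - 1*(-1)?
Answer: 1600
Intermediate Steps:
C(r, A) = 11/3 (C(r, A) = 3 + (3 - 1*(-1))/6 = 3 + (3 + 1)/6 = 3 + (⅙)*4 = 3 + ⅔ = 11/3)
N(o) = 2*o² (N(o) = o*(2*o) = 2*o²)
(114 + (Q(N(C(1, 1))) - 67))² = (114 + (-7 - 67))² = (114 - 74)² = 40² = 1600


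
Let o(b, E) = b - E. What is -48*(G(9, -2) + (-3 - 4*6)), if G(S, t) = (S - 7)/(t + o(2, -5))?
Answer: 6384/5 ≈ 1276.8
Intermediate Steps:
G(S, t) = (-7 + S)/(7 + t) (G(S, t) = (S - 7)/(t + (2 - 1*(-5))) = (-7 + S)/(t + (2 + 5)) = (-7 + S)/(t + 7) = (-7 + S)/(7 + t))
-48*(G(9, -2) + (-3 - 4*6)) = -48*((-7 + 9)/(7 - 2) + (-3 - 4*6)) = -48*(2/5 + (-3 - 24)) = -48*((⅕)*2 - 27) = -48*(⅖ - 27) = -48*(-133/5) = 6384/5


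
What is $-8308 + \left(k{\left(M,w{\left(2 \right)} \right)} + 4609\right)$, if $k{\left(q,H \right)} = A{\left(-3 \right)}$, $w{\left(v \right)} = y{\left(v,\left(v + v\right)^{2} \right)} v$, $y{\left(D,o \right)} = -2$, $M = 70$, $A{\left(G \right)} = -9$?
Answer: $-3708$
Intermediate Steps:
$w{\left(v \right)} = - 2 v$
$k{\left(q,H \right)} = -9$
$-8308 + \left(k{\left(M,w{\left(2 \right)} \right)} + 4609\right) = -8308 + \left(-9 + 4609\right) = -8308 + 4600 = -3708$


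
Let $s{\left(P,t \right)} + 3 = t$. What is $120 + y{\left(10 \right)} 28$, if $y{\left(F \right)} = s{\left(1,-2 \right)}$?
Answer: $-20$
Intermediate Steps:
$s{\left(P,t \right)} = -3 + t$
$y{\left(F \right)} = -5$ ($y{\left(F \right)} = -3 - 2 = -5$)
$120 + y{\left(10 \right)} 28 = 120 - 140 = -20$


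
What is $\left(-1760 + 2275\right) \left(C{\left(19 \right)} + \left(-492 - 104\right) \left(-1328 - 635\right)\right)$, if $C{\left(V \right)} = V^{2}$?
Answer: $602709135$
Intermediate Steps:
$\left(-1760 + 2275\right) \left(C{\left(19 \right)} + \left(-492 - 104\right) \left(-1328 - 635\right)\right) = \left(-1760 + 2275\right) \left(19^{2} + \left(-492 - 104\right) \left(-1328 - 635\right)\right) = 515 \left(361 - -1169948\right) = 515 \left(361 + 1169948\right) = 515 \cdot 1170309 = 602709135$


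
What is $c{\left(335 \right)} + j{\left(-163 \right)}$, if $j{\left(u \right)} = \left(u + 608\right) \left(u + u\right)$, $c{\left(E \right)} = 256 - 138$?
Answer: $-144952$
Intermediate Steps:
$c{\left(E \right)} = 118$ ($c{\left(E \right)} = 256 - 138 = 118$)
$j{\left(u \right)} = 2 u \left(608 + u\right)$ ($j{\left(u \right)} = \left(608 + u\right) 2 u = 2 u \left(608 + u\right)$)
$c{\left(335 \right)} + j{\left(-163 \right)} = 118 + 2 \left(-163\right) \left(608 - 163\right) = 118 + 2 \left(-163\right) 445 = 118 - 145070 = -144952$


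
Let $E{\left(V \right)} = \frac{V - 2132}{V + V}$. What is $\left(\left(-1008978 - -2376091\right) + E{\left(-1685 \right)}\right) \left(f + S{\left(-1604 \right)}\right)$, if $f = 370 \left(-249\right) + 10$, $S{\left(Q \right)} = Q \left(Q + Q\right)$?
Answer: $\frac{11641206131820012}{1685} \approx 6.9087 \cdot 10^{12}$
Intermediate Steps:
$E{\left(V \right)} = \frac{-2132 + V}{2 V}$
$S{\left(Q \right)} = 2 Q^{2}$ ($S{\left(Q \right)} = Q 2 Q = 2 Q^{2}$)
$f = -92120$ ($f = -92130 + 10 = -92120$)
$\left(\left(-1008978 - -2376091\right) + E{\left(-1685 \right)}\right) \left(f + S{\left(-1604 \right)}\right) = \left(\left(-1008978 - -2376091\right) + \frac{-2132 - 1685}{2 \left(-1685\right)}\right) \left(-92120 + 2 \left(-1604\right)^{2}\right) = \left(\left(-1008978 + 2376091\right) + \frac{1}{2} \left(- \frac{1}{1685}\right) \left(-3817\right)\right) \left(-92120 + 2 \cdot 2572816\right) = \left(1367113 + \frac{3817}{3370}\right) \left(-92120 + 5145632\right) = \frac{4607174627}{3370} \cdot 5053512 = \frac{11641206131820012}{1685}$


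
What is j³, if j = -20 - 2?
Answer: -10648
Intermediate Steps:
j = -22
j³ = (-22)³ = -10648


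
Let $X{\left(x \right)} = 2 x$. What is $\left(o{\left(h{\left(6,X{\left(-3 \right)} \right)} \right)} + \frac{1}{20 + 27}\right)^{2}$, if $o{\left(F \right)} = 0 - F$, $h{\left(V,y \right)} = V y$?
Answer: $\frac{2866249}{2209} \approx 1297.5$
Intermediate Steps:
$o{\left(F \right)} = - F$
$\left(o{\left(h{\left(6,X{\left(-3 \right)} \right)} \right)} + \frac{1}{20 + 27}\right)^{2} = \left(- 6 \cdot 2 \left(-3\right) + \frac{1}{20 + 27}\right)^{2} = \left(- 6 \left(-6\right) + \frac{1}{47}\right)^{2} = \left(\left(-1\right) \left(-36\right) + \frac{1}{47}\right)^{2} = \left(36 + \frac{1}{47}\right)^{2} = \left(\frac{1693}{47}\right)^{2} = \frac{2866249}{2209}$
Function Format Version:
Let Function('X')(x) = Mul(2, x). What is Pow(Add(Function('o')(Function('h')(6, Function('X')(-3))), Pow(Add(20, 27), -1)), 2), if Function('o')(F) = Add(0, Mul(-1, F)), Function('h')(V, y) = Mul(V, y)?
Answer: Rational(2866249, 2209) ≈ 1297.5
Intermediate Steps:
Function('o')(F) = Mul(-1, F)
Pow(Add(Function('o')(Function('h')(6, Function('X')(-3))), Pow(Add(20, 27), -1)), 2) = Pow(Add(Mul(-1, Mul(6, Mul(2, -3))), Pow(Add(20, 27), -1)), 2) = Pow(Add(Mul(-1, Mul(6, -6)), Pow(47, -1)), 2) = Pow(Add(Mul(-1, -36), Rational(1, 47)), 2) = Pow(Add(36, Rational(1, 47)), 2) = Pow(Rational(1693, 47), 2) = Rational(2866249, 2209)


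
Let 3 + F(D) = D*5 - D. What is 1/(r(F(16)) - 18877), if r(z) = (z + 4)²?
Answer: -1/14652 ≈ -6.8250e-5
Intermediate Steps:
F(D) = -3 + 4*D (F(D) = -3 + (D*5 - D) = -3 + (5*D - D) = -3 + 4*D)
r(z) = (4 + z)²
1/(r(F(16)) - 18877) = 1/((4 + (-3 + 4*16))² - 18877) = 1/((4 + (-3 + 64))² - 18877) = 1/((4 + 61)² - 18877) = 1/(65² - 18877) = 1/(4225 - 18877) = 1/(-14652) = -1/14652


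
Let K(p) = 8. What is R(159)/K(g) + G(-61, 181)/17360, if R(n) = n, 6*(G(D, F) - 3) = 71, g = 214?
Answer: 2070269/104160 ≈ 19.876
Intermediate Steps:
G(D, F) = 89/6 (G(D, F) = 3 + (⅙)*71 = 3 + 71/6 = 89/6)
R(159)/K(g) + G(-61, 181)/17360 = 159/8 + (89/6)/17360 = 159*(⅛) + (89/6)*(1/17360) = 159/8 + 89/104160 = 2070269/104160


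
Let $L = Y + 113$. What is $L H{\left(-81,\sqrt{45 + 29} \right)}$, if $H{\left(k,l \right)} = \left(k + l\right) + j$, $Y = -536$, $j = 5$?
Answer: $32148 - 423 \sqrt{74} \approx 28509.0$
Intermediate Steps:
$L = -423$ ($L = -536 + 113 = -423$)
$H{\left(k,l \right)} = 5 + k + l$ ($H{\left(k,l \right)} = \left(k + l\right) + 5 = 5 + k + l$)
$L H{\left(-81,\sqrt{45 + 29} \right)} = - 423 \left(5 - 81 + \sqrt{45 + 29}\right) = - 423 \left(5 - 81 + \sqrt{74}\right) = - 423 \left(-76 + \sqrt{74}\right) = 32148 - 423 \sqrt{74}$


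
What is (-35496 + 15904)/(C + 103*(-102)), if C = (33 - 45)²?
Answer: 9796/5181 ≈ 1.8908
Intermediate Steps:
C = 144 (C = (-12)² = 144)
(-35496 + 15904)/(C + 103*(-102)) = (-35496 + 15904)/(144 + 103*(-102)) = -19592/(144 - 10506) = -19592/(-10362) = -19592*(-1/10362) = 9796/5181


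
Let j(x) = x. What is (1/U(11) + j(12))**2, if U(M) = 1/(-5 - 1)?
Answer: 36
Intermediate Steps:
U(M) = -1/6 (U(M) = 1/(-6) = -1/6)
(1/U(11) + j(12))**2 = (1/(-1/6) + 12)**2 = (-6 + 12)**2 = 6**2 = 36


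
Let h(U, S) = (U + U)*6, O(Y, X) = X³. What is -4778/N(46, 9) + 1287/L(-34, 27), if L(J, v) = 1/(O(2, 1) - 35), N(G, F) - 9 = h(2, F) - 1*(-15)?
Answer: -1052581/24 ≈ -43858.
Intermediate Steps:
h(U, S) = 12*U (h(U, S) = (2*U)*6 = 12*U)
N(G, F) = 48 (N(G, F) = 9 + (12*2 - 1*(-15)) = 9 + (24 + 15) = 9 + 39 = 48)
L(J, v) = -1/34 (L(J, v) = 1/(1³ - 35) = 1/(1 - 35) = 1/(-34) = -1/34)
-4778/N(46, 9) + 1287/L(-34, 27) = -4778/48 + 1287/(-1/34) = -4778*1/48 + 1287*(-34) = -2389/24 - 43758 = -1052581/24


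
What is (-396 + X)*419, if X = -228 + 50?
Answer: -240506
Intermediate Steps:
X = -178
(-396 + X)*419 = (-396 - 178)*419 = -574*419 = -240506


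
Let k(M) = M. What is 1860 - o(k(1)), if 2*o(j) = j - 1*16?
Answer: 3735/2 ≈ 1867.5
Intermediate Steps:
o(j) = -8 + j/2 (o(j) = (j - 1*16)/2 = (j - 16)/2 = (-16 + j)/2 = -8 + j/2)
1860 - o(k(1)) = 1860 - (-8 + (½)*1) = 1860 - (-8 + ½) = 1860 - 1*(-15/2) = 1860 + 15/2 = 3735/2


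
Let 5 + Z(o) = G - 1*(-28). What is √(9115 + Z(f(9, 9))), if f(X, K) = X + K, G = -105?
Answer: √9033 ≈ 95.042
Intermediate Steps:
f(X, K) = K + X
Z(o) = -82 (Z(o) = -5 + (-105 - 1*(-28)) = -5 + (-105 + 28) = -5 - 77 = -82)
√(9115 + Z(f(9, 9))) = √(9115 - 82) = √9033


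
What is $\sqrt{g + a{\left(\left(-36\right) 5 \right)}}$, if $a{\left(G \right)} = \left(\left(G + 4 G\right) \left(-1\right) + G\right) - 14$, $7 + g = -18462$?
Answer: $i \sqrt{17763} \approx 133.28 i$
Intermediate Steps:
$g = -18469$ ($g = -7 - 18462 = -18469$)
$a{\left(G \right)} = -14 - 4 G$ ($a{\left(G \right)} = \left(5 G \left(-1\right) + G\right) - 14 = \left(- 5 G + G\right) - 14 = - 4 G - 14 = -14 - 4 G$)
$\sqrt{g + a{\left(\left(-36\right) 5 \right)}} = \sqrt{-18469 - \left(14 + 4 \left(\left(-36\right) 5\right)\right)} = \sqrt{-18469 - -706} = \sqrt{-18469 + \left(-14 + 720\right)} = \sqrt{-18469 + 706} = \sqrt{-17763} = i \sqrt{17763}$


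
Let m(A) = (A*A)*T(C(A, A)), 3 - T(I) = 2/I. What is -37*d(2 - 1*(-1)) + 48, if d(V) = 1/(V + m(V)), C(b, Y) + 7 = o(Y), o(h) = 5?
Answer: 1835/39 ≈ 47.051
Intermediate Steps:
C(b, Y) = -2 (C(b, Y) = -7 + 5 = -2)
T(I) = 3 - 2/I
m(A) = 4*A**2 (m(A) = (A*A)*(3 - 2/(-2)) = A**2*(3 - 2*(-1/2)) = A**2*(3 + 1) = A**2*4 = 4*A**2)
d(V) = 1/(V + 4*V**2)
-37*d(2 - 1*(-1)) + 48 = -37/((2 - 1*(-1))*(1 + 4*(2 - 1*(-1)))) + 48 = -37/((2 + 1)*(1 + 4*(2 + 1))) + 48 = -37/(3*(1 + 4*3)) + 48 = -37/(3*(1 + 12)) + 48 = -37/(3*13) + 48 = -37*1/39 + 48 = -37/39 + 48 = 1835/39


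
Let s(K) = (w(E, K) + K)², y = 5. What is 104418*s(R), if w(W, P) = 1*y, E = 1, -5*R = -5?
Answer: 3759048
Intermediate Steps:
R = 1 (R = -⅕*(-5) = 1)
w(W, P) = 5 (w(W, P) = 1*5 = 5)
s(K) = (5 + K)²
104418*s(R) = 104418*(5 + 1)² = 104418*6² = 104418*36 = 3759048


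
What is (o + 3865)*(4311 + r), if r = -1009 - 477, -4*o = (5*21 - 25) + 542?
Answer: 20958675/2 ≈ 1.0479e+7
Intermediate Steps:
o = -311/2 (o = -((5*21 - 25) + 542)/4 = -((105 - 25) + 542)/4 = -(80 + 542)/4 = -1/4*622 = -311/2 ≈ -155.50)
r = -1486
(o + 3865)*(4311 + r) = (-311/2 + 3865)*(4311 - 1486) = (7419/2)*2825 = 20958675/2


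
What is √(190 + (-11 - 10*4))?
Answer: √139 ≈ 11.790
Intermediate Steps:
√(190 + (-11 - 10*4)) = √(190 + (-11 - 40)) = √(190 - 51) = √139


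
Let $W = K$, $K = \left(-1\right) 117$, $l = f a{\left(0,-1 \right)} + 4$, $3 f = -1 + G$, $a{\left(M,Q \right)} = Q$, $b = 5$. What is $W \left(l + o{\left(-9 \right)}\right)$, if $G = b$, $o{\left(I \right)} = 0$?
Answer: $-312$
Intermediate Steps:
$G = 5$
$f = \frac{4}{3}$ ($f = \frac{-1 + 5}{3} = \frac{1}{3} \cdot 4 = \frac{4}{3} \approx 1.3333$)
$l = \frac{8}{3}$ ($l = \frac{4}{3} \left(-1\right) + 4 = - \frac{4}{3} + 4 = \frac{8}{3} \approx 2.6667$)
$K = -117$
$W = -117$
$W \left(l + o{\left(-9 \right)}\right) = - 117 \left(\frac{8}{3} + 0\right) = \left(-117\right) \frac{8}{3} = -312$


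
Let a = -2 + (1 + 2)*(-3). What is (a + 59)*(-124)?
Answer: -5952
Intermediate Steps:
a = -11 (a = -2 + 3*(-3) = -2 - 9 = -11)
(a + 59)*(-124) = (-11 + 59)*(-124) = 48*(-124) = -5952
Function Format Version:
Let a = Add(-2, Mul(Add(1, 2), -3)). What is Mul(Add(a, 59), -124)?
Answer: -5952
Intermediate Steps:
a = -11 (a = Add(-2, Mul(3, -3)) = Add(-2, -9) = -11)
Mul(Add(a, 59), -124) = Mul(Add(-11, 59), -124) = Mul(48, -124) = -5952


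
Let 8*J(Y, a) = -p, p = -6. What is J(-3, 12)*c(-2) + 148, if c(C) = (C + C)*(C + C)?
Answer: 160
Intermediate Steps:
J(Y, a) = ¾ (J(Y, a) = (-1*(-6))/8 = (⅛)*6 = ¾)
c(C) = 4*C² (c(C) = (2*C)*(2*C) = 4*C²)
J(-3, 12)*c(-2) + 148 = 3*(4*(-2)²)/4 + 148 = 3*(4*4)/4 + 148 = (¾)*16 + 148 = 12 + 148 = 160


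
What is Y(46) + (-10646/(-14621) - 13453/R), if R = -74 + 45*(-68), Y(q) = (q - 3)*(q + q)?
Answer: 181502739461/45822214 ≈ 3961.0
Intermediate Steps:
Y(q) = 2*q*(-3 + q) (Y(q) = (-3 + q)*(2*q) = 2*q*(-3 + q))
R = -3134 (R = -74 - 3060 = -3134)
Y(46) + (-10646/(-14621) - 13453/R) = 2*46*(-3 + 46) + (-10646/(-14621) - 13453/(-3134)) = 2*46*43 + (-10646*(-1/14621) - 13453*(-1/3134)) = 3956 + (10646/14621 + 13453/3134) = 3956 + 230060877/45822214 = 181502739461/45822214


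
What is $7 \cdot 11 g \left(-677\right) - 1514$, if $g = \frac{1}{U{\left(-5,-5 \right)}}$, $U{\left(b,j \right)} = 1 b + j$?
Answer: $\frac{36989}{10} \approx 3698.9$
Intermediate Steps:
$U{\left(b,j \right)} = b + j$
$g = - \frac{1}{10}$ ($g = \frac{1}{-5 - 5} = \frac{1}{-10} = - \frac{1}{10} \approx -0.1$)
$7 \cdot 11 g \left(-677\right) - 1514 = 7 \cdot 11 \left(- \frac{1}{10}\right) \left(-677\right) - 1514 = 77 \left(- \frac{1}{10}\right) \left(-677\right) - 1514 = \left(- \frac{77}{10}\right) \left(-677\right) - 1514 = \frac{52129}{10} - 1514 = \frac{36989}{10}$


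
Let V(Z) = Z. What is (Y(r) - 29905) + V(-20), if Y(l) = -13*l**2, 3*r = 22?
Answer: -275617/9 ≈ -30624.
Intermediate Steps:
r = 22/3 (r = (1/3)*22 = 22/3 ≈ 7.3333)
(Y(r) - 29905) + V(-20) = (-13*(22/3)**2 - 29905) - 20 = (-13*484/9 - 29905) - 20 = (-6292/9 - 29905) - 20 = -275437/9 - 20 = -275617/9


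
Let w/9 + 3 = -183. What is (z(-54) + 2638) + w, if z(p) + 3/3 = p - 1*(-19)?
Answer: 928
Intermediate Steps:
w = -1674 (w = -27 + 9*(-183) = -27 - 1647 = -1674)
z(p) = 18 + p (z(p) = -1 + (p - 1*(-19)) = -1 + (p + 19) = -1 + (19 + p) = 18 + p)
(z(-54) + 2638) + w = ((18 - 54) + 2638) - 1674 = (-36 + 2638) - 1674 = 2602 - 1674 = 928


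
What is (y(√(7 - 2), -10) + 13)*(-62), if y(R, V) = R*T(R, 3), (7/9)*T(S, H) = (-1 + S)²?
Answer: -62/7 - 3348*√5/7 ≈ -1078.3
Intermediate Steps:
T(S, H) = 9*(-1 + S)²/7
y(R, V) = 9*R*(-1 + R)²/7 (y(R, V) = R*(9*(-1 + R)²/7) = 9*R*(-1 + R)²/7)
(y(√(7 - 2), -10) + 13)*(-62) = (9*√(7 - 2)*(-1 + √(7 - 2))²/7 + 13)*(-62) = (9*√5*(-1 + √5)²/7 + 13)*(-62) = (13 + 9*√5*(-1 + √5)²/7)*(-62) = -806 - 558*√5*(-1 + √5)²/7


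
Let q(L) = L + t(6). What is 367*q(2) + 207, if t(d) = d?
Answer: 3143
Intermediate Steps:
q(L) = 6 + L (q(L) = L + 6 = 6 + L)
367*q(2) + 207 = 367*(6 + 2) + 207 = 367*8 + 207 = 2936 + 207 = 3143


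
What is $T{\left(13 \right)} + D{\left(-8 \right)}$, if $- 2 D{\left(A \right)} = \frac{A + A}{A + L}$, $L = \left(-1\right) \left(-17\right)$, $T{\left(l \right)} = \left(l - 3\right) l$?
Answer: $\frac{1178}{9} \approx 130.89$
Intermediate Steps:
$T{\left(l \right)} = l \left(-3 + l\right)$ ($T{\left(l \right)} = \left(-3 + l\right) l = l \left(-3 + l\right)$)
$L = 17$
$D{\left(A \right)} = - \frac{A}{17 + A}$ ($D{\left(A \right)} = - \frac{\left(A + A\right) \frac{1}{A + 17}}{2} = - \frac{2 A \frac{1}{17 + A}}{2} = - \frac{A}{17 + A}$)
$T{\left(13 \right)} + D{\left(-8 \right)} = 13 \left(-3 + 13\right) - - \frac{8}{17 - 8} = 13 \cdot 10 - - \frac{8}{9} = 130 - \left(-8\right) \frac{1}{9} = 130 + \frac{8}{9} = \frac{1178}{9}$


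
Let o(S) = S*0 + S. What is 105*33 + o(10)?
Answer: 3475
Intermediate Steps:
o(S) = S (o(S) = 0 + S = S)
105*33 + o(10) = 105*33 + 10 = 3465 + 10 = 3475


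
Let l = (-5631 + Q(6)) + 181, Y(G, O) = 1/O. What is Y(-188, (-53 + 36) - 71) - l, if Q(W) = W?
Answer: 479071/88 ≈ 5444.0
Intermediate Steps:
l = -5444 (l = (-5631 + 6) + 181 = -5625 + 181 = -5444)
Y(-188, (-53 + 36) - 71) - l = 1/((-53 + 36) - 71) - 1*(-5444) = 1/(-17 - 71) + 5444 = 1/(-88) + 5444 = -1/88 + 5444 = 479071/88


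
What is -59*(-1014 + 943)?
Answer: 4189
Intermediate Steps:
-59*(-1014 + 943) = -59*(-71) = 4189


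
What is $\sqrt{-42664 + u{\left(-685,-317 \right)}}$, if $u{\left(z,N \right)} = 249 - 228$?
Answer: $i \sqrt{42643} \approx 206.5 i$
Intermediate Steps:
$u{\left(z,N \right)} = 21$
$\sqrt{-42664 + u{\left(-685,-317 \right)}} = \sqrt{-42664 + 21} = \sqrt{-42643} = i \sqrt{42643}$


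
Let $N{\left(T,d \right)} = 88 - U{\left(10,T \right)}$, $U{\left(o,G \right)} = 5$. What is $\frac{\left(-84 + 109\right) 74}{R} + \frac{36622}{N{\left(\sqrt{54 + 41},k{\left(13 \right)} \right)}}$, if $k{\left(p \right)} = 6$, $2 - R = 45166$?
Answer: $\frac{826921229}{1874306} \approx 441.19$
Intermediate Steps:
$R = -45164$ ($R = 2 - 45166 = -45164$)
$N{\left(T,d \right)} = 83$ ($N{\left(T,d \right)} = 88 - 5 = 83$)
$\frac{\left(-84 + 109\right) 74}{R} + \frac{36622}{N{\left(\sqrt{54 + 41},k{\left(13 \right)} \right)}} = \frac{\left(-84 + 109\right) 74}{-45164} + \frac{36622}{83} = 25 \cdot 74 \left(- \frac{1}{45164}\right) + 36622 \cdot \frac{1}{83} = 1850 \left(- \frac{1}{45164}\right) + \frac{36622}{83} = - \frac{925}{22582} + \frac{36622}{83} = \frac{826921229}{1874306}$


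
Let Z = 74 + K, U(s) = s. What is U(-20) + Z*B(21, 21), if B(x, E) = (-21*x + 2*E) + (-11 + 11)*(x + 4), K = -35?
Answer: -15581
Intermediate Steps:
B(x, E) = -21*x + 2*E (B(x, E) = (-21*x + 2*E) + 0*(4 + x) = (-21*x + 2*E) + 0 = -21*x + 2*E)
Z = 39 (Z = 74 - 35 = 39)
U(-20) + Z*B(21, 21) = -20 + 39*(-21*21 + 2*21) = -20 + 39*(-441 + 42) = -20 + 39*(-399) = -20 - 15561 = -15581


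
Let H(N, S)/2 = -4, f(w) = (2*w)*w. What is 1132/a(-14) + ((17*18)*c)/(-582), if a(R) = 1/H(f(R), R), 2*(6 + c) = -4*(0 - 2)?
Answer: -878330/97 ≈ -9055.0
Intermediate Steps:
f(w) = 2*w²
H(N, S) = -8 (H(N, S) = 2*(-4) = -8)
c = -2 (c = -6 + (-4*(0 - 2))/2 = -6 + (-4*(-2))/2 = -6 + (½)*8 = -6 + 4 = -2)
a(R) = -⅛ (a(R) = 1/(-8) = -⅛)
1132/a(-14) + ((17*18)*c)/(-582) = 1132/(-⅛) + ((17*18)*(-2))/(-582) = 1132*(-8) + (306*(-2))*(-1/582) = -9056 - 612*(-1/582) = -9056 + 102/97 = -878330/97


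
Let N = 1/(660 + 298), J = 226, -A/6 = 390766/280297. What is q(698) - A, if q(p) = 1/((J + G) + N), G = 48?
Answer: 615708562354/73576000421 ≈ 8.3683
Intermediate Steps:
A = -2344596/280297 ≈ -8.3647
N = 1/958 ≈ 0.0010438
q(p) = 958/262493 (q(p) = 1/((226 + 48) + 1/958) = 1/(274 + 1/958) = 1/(262493/958) = 958/262493)
q(698) - A = 958/262493 - 1*(-2344596/280297) = 958/262493 + 2344596/280297 = 615708562354/73576000421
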